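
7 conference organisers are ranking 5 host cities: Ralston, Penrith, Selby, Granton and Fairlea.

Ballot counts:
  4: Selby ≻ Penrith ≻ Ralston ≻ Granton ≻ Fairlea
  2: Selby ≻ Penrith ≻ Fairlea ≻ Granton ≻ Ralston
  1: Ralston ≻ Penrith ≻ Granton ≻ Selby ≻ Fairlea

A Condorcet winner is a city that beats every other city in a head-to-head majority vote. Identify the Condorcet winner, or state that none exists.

Selby

Check each pair by majority over 7 ballots:
Ralston vs Penrith: 1 for Ralston, 6 for Penrith — Penrith by 6–1.
Ralston vs Selby: 1 to 6, Selby.
Ralston vs Granton: 4+1 = 5 for Ralston, 2 for Granton — Ralston by 5–2.
Ralston vs Fairlea: 4+1 = 5 for Ralston, 2 for Fairlea — Ralston by 5–2.
Penrith vs Selby: Penrith is ranked higher on 1 ballot, Selby on 6. Selby wins 6–1.
Penrith vs Granton: Penrith is ranked higher on 4+2+1 = 7 ballots, Granton on 0. Penrith wins 7–0.
Penrith vs Fairlea: 7 to 0, Penrith.
Selby vs Granton: 6 to 1, Selby.
Selby vs Fairlea: Selby preferred on 4+2+1 = 7 ballots; Selby wins 7–0.
Granton vs Fairlea: 5 to 2, Granton.
Selby beats each of Ralston, Penrith, Granton, Fairlea — Selby is the Condorcet winner.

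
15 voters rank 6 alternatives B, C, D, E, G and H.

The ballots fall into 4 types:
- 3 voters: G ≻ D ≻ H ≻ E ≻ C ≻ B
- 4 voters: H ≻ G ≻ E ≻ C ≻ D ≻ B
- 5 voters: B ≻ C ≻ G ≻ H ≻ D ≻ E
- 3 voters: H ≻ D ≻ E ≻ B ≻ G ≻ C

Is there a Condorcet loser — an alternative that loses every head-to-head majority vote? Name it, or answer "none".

Pairwise majorities:
B vs C: B preferred on 5+3 = 8 ballots; B wins 8–7.
B vs D: D wins 10–5.
B vs E: 5 to 10, E.
B vs G: 5+3 = 8 for B, 7 for G — B by 8–7.
B–H: H 10–5.
C vs D: 4+5 = 9 for C, 6 for D — C by 9–6.
C vs E: C is ranked higher on 5 ballots, E on 10. E wins 10–5.
C vs G: C preferred on 5 ballots; G wins 10–5.
C–H: H 10–5.
D vs E: D is ranked higher on 3+5+3 = 11 ballots, E on 4. D wins 11–4.
D vs G: D is ranked higher on 3 ballots, G on 12. G wins 12–3.
D vs H: D is ranked higher on 3 ballots, H on 12. H wins 12–3.
E vs G: 3 for E, 12 for G — G by 12–3.
E–H: H 15–0.
G–H: G 8–7.
Each alternative has at least one pairwise win (B beats C; C beats D; D beats B; E beats B; G beats C; H beats B) — no Condorcet loser.

none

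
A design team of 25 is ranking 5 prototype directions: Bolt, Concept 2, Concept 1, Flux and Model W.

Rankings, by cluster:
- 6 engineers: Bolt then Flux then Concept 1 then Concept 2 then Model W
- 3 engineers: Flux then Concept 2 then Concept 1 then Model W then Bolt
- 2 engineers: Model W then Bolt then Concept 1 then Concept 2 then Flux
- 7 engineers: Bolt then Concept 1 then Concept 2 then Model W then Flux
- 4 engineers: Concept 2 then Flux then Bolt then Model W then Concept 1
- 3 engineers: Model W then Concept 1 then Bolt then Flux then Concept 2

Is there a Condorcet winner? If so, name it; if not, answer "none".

Check each pair by majority over 25 ballots:
Bolt vs Concept 2: 18 to 7, Bolt.
Bolt vs Concept 1: 6+2+7+4 = 19 for Bolt, 6 for Concept 1 — Bolt by 19–6.
Bolt vs Flux: Bolt preferred on 6+2+7+3 = 18 ballots; Bolt wins 18–7.
Bolt vs Model W: 17 to 8, Bolt.
Concept 2 vs Concept 1: 7 to 18, Concept 1.
Concept 2 vs Flux: 13 to 12, Concept 2.
Concept 2 vs Model W: Concept 2 preferred on 6+3+7+4 = 20 ballots; Concept 2 wins 20–5.
Concept 1 vs Flux: 2+7+3 = 12 for Concept 1, 13 for Flux — Flux by 13–12.
Concept 1 vs Model W: Concept 1 is ranked higher on 6+3+7 = 16 ballots, Model W on 9. Concept 1 wins 16–9.
Flux vs Model W: 6+3+4 = 13 for Flux, 12 for Model W — Flux by 13–12.
Bolt beats each of Concept 2, Concept 1, Flux, Model W — Bolt is the Condorcet winner.

Bolt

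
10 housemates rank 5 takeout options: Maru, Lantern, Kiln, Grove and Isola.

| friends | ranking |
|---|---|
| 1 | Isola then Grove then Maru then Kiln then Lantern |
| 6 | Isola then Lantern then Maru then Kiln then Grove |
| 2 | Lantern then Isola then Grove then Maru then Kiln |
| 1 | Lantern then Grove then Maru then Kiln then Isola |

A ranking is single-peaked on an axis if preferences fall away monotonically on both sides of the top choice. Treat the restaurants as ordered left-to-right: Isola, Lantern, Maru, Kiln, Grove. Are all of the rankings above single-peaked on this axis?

no

Axis positions: Isola=1, Lantern=2, Maru=3, Kiln=4, Grove=5.
Group 1: ranking walks positions 1-5-3-4-2; Grove is ranked above Lantern even though Lantern lies between Grove and the peak Isola on the axis — preferences dip and rise again. Not single-peaked.
Group 2 (peak Isola at position 1): ranking walks positions 1-2-3-4-5, expanding outward from the peak — single-peaked.
Group 3: ranking walks positions 2-1-5-3-4; Grove is ranked above Maru even though Maru lies between Grove and the peak Lantern on the axis — preferences dip and rise again. Not single-peaked.
Group 4: ranking walks positions 2-5-3-4-1; Grove is ranked above Maru even though Maru lies between Grove and the peak Lantern on the axis — preferences dip and rise again. Not single-peaked.
Group 1 violates single-peakedness, so the profile is not single-peaked on this axis.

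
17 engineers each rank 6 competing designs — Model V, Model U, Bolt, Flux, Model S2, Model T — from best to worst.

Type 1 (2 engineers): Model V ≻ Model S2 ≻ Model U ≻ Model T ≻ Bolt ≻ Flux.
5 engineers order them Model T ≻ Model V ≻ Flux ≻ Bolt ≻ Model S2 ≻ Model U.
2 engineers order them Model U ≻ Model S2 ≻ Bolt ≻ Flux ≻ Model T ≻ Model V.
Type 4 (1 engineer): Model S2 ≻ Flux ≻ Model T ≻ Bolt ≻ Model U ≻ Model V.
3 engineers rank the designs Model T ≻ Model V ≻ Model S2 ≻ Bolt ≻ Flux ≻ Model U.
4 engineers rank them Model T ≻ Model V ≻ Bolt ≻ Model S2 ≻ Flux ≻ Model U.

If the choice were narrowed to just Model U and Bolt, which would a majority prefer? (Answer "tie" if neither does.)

Ballots ranking Model U above Bolt: 2 + 2 = 4.
Ballots ranking Bolt above Model U: 17 − 4 = 13.
Bolt wins the head-to-head 13–4.

Bolt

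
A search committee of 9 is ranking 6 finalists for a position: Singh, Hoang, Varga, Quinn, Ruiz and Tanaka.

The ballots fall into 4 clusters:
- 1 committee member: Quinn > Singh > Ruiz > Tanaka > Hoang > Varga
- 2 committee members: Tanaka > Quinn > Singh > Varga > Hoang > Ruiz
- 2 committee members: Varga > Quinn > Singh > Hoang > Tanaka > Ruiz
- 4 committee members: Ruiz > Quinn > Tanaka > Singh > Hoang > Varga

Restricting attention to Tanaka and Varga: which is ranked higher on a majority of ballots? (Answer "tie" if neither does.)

Tanaka

Ballots ranking Tanaka above Varga: 1 + 2 + 4 = 7.
Ballots ranking Varga above Tanaka: 9 − 7 = 2.
Tanaka wins the head-to-head 7–2.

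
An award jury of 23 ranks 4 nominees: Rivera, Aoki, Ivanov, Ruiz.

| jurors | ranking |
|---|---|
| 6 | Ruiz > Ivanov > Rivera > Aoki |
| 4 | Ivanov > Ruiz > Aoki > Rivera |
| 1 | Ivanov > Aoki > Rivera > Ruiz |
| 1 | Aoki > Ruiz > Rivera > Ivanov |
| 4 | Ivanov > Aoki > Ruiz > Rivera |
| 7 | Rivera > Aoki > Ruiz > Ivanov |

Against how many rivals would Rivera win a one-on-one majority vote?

1

Rivera against each rival (23 jurors):
Rivera vs Aoki: 13 to 10, Rivera.
Rivera vs Ivanov: 1+7 = 8 for Rivera, 15 for Ivanov — Ivanov by 15–8.
Rivera vs Ruiz: Ruiz wins 15–8.
Rivera beats Aoki; loses to Ivanov, Ruiz — 1 pairwise win.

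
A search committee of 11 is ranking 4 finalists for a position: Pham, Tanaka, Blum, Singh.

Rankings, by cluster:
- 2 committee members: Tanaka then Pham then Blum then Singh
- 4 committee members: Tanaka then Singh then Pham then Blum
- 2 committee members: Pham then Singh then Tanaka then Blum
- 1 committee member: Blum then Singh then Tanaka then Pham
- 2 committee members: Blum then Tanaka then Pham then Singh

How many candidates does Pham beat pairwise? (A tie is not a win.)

Pham against each rival (11 committee members):
Pham vs Tanaka: Tanaka wins 9–2.
Pham vs Blum: Pham preferred on 2+4+2 = 8 ballots; Pham wins 8–3.
Pham vs Singh: 2+2+2 = 6 for Pham, 5 for Singh — Pham by 6–5.
Pham beats Blum, Singh; loses to Tanaka — 2 pairwise wins.

2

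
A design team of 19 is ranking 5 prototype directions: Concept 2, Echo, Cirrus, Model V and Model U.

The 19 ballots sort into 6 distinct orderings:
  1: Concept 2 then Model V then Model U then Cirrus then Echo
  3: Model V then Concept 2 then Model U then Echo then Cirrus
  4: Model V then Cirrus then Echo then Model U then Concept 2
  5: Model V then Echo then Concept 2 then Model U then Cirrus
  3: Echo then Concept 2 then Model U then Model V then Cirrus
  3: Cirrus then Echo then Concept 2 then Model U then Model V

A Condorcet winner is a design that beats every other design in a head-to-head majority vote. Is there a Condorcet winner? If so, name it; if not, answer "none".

Model V

Check each pair by majority over 19 ballots:
Concept 2 vs Echo: Concept 2 is ranked higher on 1+3 = 4 ballots, Echo on 15. Echo wins 15–4.
Concept 2 vs Cirrus: Concept 2 is ranked higher on 1+3+5+3 = 12 ballots, Cirrus on 7. Concept 2 wins 12–7.
Concept 2 vs Model V: 7 to 12, Model V.
Concept 2 vs Model U: 15 to 4, Concept 2.
Echo vs Cirrus: Echo preferred on 3+5+3 = 11 ballots; Echo wins 11–8.
Echo vs Model V: 3+3 = 6 for Echo, 13 for Model V — Model V by 13–6.
Echo vs Model U: 4+5+3+3 = 15 for Echo, 4 for Model U — Echo by 15–4.
Cirrus vs Model V: Cirrus is ranked higher on 3 ballots, Model V on 16. Model V wins 16–3.
Cirrus vs Model U: 4+3 = 7 for Cirrus, 12 for Model U — Model U by 12–7.
Model V vs Model U: 13 to 6, Model V.
Only Model V has no losses; Model V is the Condorcet winner.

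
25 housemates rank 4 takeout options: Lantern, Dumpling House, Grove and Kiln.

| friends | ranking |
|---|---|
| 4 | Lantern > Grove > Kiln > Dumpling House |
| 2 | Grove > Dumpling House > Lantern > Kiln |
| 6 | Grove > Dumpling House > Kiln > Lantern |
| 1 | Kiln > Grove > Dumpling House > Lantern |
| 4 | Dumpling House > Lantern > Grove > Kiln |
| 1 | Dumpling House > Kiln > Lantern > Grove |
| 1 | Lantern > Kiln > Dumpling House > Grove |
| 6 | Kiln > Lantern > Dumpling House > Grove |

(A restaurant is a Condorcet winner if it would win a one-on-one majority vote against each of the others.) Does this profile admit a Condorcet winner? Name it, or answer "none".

Head-to-head results (25 friends):
Lantern vs Dumpling House: Dumpling House, 14–11.
Lantern vs Grove: Lantern wins 16–9.
Lantern–Kiln: Kiln 14–11.
Dumpling House vs Grove: Grove wins 13–12.
Dumpling House vs Kiln: Dumpling House, 13–12.
Grove–Kiln: Grove 16–9.
Each restaurant drops at least one matchup (Lantern loses to Dumpling House; Dumpling House loses to Grove; Grove loses to Lantern; Kiln loses to Dumpling House); the cycle Lantern → Grove → Dumpling House → Lantern rules out a Condorcet winner.

none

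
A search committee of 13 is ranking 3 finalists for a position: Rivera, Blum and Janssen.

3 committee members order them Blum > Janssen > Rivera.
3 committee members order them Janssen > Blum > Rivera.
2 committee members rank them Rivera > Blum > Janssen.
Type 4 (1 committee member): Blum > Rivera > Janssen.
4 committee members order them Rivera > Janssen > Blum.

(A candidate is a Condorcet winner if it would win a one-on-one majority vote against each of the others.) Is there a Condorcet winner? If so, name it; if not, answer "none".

none

Check each pair by majority over 13 ballots:
Rivera–Blum: Blum 7–6.
Rivera vs Janssen: 2+1+4 = 7 for Rivera, 6 for Janssen — Rivera by 7–6.
Blum vs Janssen: Janssen wins 7–6.
Each candidate drops at least one matchup (Rivera loses to Blum; Blum loses to Janssen; Janssen loses to Rivera); the cycle Rivera → Janssen → Blum → Rivera rules out a Condorcet winner.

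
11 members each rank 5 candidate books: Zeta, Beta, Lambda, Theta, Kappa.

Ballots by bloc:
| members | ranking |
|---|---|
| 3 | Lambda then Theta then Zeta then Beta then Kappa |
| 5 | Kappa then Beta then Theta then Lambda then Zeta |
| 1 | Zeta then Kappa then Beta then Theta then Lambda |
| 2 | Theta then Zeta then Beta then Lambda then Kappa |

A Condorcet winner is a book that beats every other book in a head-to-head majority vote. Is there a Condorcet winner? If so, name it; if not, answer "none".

Head-to-head results (11 members):
Zeta vs Beta: Zeta is ranked higher on 3+1+2 = 6 ballots, Beta on 5. Zeta wins 6–5.
Zeta vs Lambda: 3 to 8, Lambda.
Zeta vs Theta: 1 for Zeta, 10 for Theta — Theta by 10–1.
Zeta vs Kappa: 6 to 5, Zeta.
Beta vs Lambda: Beta preferred on 5+1+2 = 8 ballots; Beta wins 8–3.
Beta vs Theta: Beta preferred on 5+1 = 6 ballots; Beta wins 6–5.
Beta vs Kappa: Beta preferred on 3+2 = 5 ballots; Kappa wins 6–5.
Lambda vs Theta: 3 to 8, Theta.
Lambda vs Kappa: Lambda preferred on 3+2 = 5 ballots; Kappa wins 6–5.
Theta vs Kappa: 3+2 = 5 for Theta, 6 for Kappa — Kappa by 6–5.
No book is unbeaten: Zeta loses to Lambda; Beta loses to Zeta; Lambda loses to Beta; Theta loses to Beta; Kappa loses to Zeta. In particular Zeta > Beta > Lambda > Zeta is a majority cycle — no Condorcet winner exists.

none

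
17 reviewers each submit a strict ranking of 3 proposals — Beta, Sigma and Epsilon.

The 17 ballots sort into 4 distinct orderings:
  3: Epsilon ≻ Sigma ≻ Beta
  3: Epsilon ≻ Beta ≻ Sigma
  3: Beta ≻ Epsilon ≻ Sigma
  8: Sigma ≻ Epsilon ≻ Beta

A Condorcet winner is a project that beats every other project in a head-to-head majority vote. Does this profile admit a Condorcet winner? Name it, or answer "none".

Epsilon

Pairwise majorities:
Beta vs Sigma: Sigma, 11–6.
Beta–Epsilon: Epsilon 14–3.
Sigma vs Epsilon: Epsilon wins 9–8.
Only Epsilon has no losses; Epsilon is the Condorcet winner.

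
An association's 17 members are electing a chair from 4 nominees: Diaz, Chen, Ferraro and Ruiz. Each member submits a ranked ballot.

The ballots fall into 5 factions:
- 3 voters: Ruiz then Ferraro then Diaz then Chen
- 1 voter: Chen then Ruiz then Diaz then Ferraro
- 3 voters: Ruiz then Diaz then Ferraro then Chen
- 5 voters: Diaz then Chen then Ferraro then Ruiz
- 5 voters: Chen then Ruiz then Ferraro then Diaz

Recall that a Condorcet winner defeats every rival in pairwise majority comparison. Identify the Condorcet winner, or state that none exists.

none

Check each pair by majority over 17 ballots:
Diaz vs Chen: Diaz is ranked higher on 3+3+5 = 11 ballots, Chen on 6. Diaz wins 11–6.
Diaz vs Ferraro: 1+3+5 = 9 for Diaz, 8 for Ferraro — Diaz by 9–8.
Diaz vs Ruiz: Diaz is ranked higher on 5 ballots, Ruiz on 12. Ruiz wins 12–5.
Chen vs Ferraro: Chen is ranked higher on 1+5+5 = 11 ballots, Ferraro on 6. Chen wins 11–6.
Chen vs Ruiz: 11 to 6, Chen.
Ferraro vs Ruiz: Ferraro preferred on 5 ballots; Ruiz wins 12–5.
Each candidate drops at least one matchup (Diaz loses to Ruiz; Chen loses to Diaz; Ferraro loses to Diaz; Ruiz loses to Chen); the cycle Diaz → Chen → Ruiz → Diaz rules out a Condorcet winner.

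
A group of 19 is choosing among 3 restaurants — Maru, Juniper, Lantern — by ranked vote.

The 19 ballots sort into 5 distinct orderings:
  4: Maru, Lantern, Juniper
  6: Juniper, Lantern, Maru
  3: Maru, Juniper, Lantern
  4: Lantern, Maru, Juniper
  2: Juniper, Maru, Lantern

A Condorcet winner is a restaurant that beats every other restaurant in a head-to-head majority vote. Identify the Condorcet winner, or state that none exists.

none

Head-to-head results (19 friends):
Maru–Juniper: Maru 11–8.
Maru vs Lantern: Lantern, 10–9.
Juniper vs Lantern: Juniper wins 11–8.
No restaurant is unbeaten: Maru loses to Lantern; Juniper loses to Maru; Lantern loses to Juniper. In particular Maru beats Juniper beats Lantern beats Maru is a majority cycle — no Condorcet winner exists.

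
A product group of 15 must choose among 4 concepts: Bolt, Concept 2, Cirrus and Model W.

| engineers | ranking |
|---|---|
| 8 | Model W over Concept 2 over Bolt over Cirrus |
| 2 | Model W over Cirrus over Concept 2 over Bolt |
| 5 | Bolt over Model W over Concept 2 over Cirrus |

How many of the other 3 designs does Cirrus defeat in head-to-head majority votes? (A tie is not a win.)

Cirrus against each rival (15 engineers):
Cirrus vs Bolt: Cirrus is ranked higher on 2 ballots, Bolt on 13. Bolt wins 13–2.
Cirrus–Concept 2: Concept 2 13–2.
Cirrus vs Model W: Model W, 15–0.
Cirrus beats no one; loses to Bolt, Concept 2, Model W — 0 pairwise wins.

0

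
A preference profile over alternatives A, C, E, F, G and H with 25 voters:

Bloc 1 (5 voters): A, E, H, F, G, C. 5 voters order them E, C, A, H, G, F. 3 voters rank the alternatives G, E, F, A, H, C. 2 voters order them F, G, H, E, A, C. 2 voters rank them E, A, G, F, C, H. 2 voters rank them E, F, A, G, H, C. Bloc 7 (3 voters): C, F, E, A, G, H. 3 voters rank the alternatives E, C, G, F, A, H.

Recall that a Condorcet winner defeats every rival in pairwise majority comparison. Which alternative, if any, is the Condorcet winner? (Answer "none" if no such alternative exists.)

Check each pair by majority over 25 ballots:
A vs C: A is ranked higher on 5+3+2+2+2 = 14 ballots, C on 11. A wins 14–11.
A vs E: 5 to 20, E.
A vs F: 12 to 13, F.
A vs G: A is ranked higher on 5+5+2+2+3 = 17 ballots, G on 8. A wins 17–8.
A vs H: 23 to 2, A.
C vs E: C preferred on 3 ballots; E wins 22–3.
C vs F: 11 to 14, F.
C vs G: 5+3+3 = 11 for C, 14 for G — G by 14–11.
C vs H: C is ranked higher on 5+2+3+3 = 13 ballots, H on 12. C wins 13–12.
E vs F: 20 to 5, E.
E vs G: E is ranked higher on 5+5+2+2+3+3 = 20 ballots, G on 5. E wins 20–5.
E vs H: 23 to 2, E.
F vs G: 12 to 13, G.
F vs H: 3+2+2+2+3+3 = 15 for F, 10 for H — F by 15–10.
G vs H: 15 to 10, G.
E beats each of A, C, F, G, H — E is the Condorcet winner.

E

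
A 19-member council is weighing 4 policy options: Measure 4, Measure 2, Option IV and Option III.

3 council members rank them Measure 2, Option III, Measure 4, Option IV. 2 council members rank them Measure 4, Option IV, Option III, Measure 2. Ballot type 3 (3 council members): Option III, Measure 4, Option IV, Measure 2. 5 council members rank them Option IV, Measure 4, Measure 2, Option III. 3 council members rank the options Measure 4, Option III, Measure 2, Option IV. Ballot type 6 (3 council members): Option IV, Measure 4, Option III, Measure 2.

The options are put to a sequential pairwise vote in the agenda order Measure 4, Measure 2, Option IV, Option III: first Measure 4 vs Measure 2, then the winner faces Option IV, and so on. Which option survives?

Round 1: Measure 4 vs Measure 2 — 16–3, Measure 4 advances.
Round 2: Measure 4 vs Option IV — 11–8, Measure 4 advances.
Round 3: Measure 4 vs Option III — 13–6, Measure 4 advances.
The agenda winner is Measure 4.

Measure 4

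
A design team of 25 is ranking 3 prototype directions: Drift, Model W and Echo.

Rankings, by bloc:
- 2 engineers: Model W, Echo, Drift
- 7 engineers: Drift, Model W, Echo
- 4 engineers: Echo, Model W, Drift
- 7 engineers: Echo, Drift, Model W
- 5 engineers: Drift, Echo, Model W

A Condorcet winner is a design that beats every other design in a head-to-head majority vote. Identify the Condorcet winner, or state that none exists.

Check each pair by majority over 25 ballots:
Drift vs Model W: Drift wins 19–6.
Drift vs Echo: Echo, 13–12.
Model W vs Echo: Echo, 16–9.
Echo beats each of Drift, Model W — Echo is the Condorcet winner.

Echo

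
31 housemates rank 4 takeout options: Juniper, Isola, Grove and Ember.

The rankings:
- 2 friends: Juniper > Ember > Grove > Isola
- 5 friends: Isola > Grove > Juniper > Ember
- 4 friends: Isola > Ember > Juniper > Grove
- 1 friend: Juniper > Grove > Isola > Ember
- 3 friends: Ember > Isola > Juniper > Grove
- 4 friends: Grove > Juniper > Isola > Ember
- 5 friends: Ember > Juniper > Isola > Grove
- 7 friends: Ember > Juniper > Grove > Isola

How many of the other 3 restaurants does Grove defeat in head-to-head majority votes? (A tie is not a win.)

0

Grove against each rival (31 friends):
Grove vs Juniper: 5+4 = 9 for Grove, 22 for Juniper — Juniper by 22–9.
Grove vs Isola: Grove preferred on 2+1+4+7 = 14 ballots; Isola wins 17–14.
Grove vs Ember: 5+1+4 = 10 for Grove, 21 for Ember — Ember by 21–10.
Grove beats no one; loses to Juniper, Isola, Ember — 0 pairwise wins.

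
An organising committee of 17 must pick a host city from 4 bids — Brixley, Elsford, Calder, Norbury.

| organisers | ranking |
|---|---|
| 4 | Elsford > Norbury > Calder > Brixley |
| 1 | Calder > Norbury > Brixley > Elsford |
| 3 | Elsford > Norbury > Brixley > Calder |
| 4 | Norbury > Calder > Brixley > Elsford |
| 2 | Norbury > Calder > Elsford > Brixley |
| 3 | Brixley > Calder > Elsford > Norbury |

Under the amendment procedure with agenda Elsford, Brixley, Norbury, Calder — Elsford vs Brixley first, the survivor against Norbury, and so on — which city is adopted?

Calder

Round 1: Elsford vs Brixley — 9–8, Elsford advances.
Round 2: Elsford vs Norbury — 10–7, Elsford advances.
Round 3: Elsford vs Calder — 7–10, Calder advances.
Calder survives the agenda.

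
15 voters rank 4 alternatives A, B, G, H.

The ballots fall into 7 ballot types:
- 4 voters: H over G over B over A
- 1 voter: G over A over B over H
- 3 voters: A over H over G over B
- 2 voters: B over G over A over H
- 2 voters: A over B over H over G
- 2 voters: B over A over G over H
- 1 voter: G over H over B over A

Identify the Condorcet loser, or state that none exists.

none

Head-to-head results (15 voters):
A vs B: B wins 9–6.
A vs G: A is ranked higher on 3+2+2 = 7 ballots, G on 8. G wins 8–7.
A vs H: A, 10–5.
B vs G: B preferred on 2+2+2 = 6 ballots; G wins 9–6.
B vs H: B is ranked higher on 1+2+2+2 = 7 ballots, H on 8. H wins 8–7.
G vs H: 1+2+2+1 = 6 for G, 9 for H — H by 9–6.
Every alternative wins at least one matchup (A beats H; B beats A; G beats A; H beats B), so there is no Condorcet loser.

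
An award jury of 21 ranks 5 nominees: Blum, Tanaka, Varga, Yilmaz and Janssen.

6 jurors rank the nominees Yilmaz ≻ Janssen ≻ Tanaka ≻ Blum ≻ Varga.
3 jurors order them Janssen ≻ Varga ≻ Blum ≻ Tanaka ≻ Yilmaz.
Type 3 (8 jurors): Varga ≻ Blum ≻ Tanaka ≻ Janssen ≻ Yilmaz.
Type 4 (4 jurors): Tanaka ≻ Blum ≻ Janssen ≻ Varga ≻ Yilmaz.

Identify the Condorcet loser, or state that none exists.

Pairwise majorities:
Blum vs Tanaka: 11 to 10, Blum.
Blum vs Varga: Varga, 11–10.
Blum vs Yilmaz: Blum is ranked higher on 3+8+4 = 15 ballots, Yilmaz on 6. Blum wins 15–6.
Blum vs Janssen: 12 to 9, Blum.
Tanaka vs Varga: Tanaka preferred on 6+4 = 10 ballots; Varga wins 11–10.
Tanaka vs Yilmaz: Tanaka, 15–6.
Tanaka vs Janssen: Tanaka, 12–9.
Varga vs Yilmaz: Varga preferred on 3+8+4 = 15 ballots; Varga wins 15–6.
Varga vs Janssen: 8 to 13, Janssen.
Yilmaz vs Janssen: Janssen, 15–6.
Only Yilmaz has no wins; Yilmaz is the Condorcet loser.

Yilmaz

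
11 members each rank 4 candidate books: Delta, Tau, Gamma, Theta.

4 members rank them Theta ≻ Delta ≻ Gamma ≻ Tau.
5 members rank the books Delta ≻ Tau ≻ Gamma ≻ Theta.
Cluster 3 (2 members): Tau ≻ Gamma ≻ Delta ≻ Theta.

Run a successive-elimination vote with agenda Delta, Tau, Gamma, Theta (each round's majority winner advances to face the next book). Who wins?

Delta

Round 1: Delta vs Tau — 9–2, Delta advances.
Round 2: Delta vs Gamma — 9–2, Delta advances.
Round 3: Delta vs Theta — 7–4, Delta advances.
Delta survives the agenda.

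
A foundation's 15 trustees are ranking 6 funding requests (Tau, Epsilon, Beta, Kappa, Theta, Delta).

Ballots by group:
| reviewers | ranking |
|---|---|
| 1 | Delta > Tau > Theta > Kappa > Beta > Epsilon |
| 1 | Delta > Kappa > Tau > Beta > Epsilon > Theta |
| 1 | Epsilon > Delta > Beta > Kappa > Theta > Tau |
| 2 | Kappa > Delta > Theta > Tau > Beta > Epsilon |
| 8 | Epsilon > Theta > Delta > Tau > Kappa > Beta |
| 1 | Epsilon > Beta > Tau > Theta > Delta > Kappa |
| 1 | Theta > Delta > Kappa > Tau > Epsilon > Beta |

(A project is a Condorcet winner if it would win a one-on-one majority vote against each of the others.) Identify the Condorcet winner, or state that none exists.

Pairwise majorities:
Tau–Epsilon: Epsilon 10–5.
Tau vs Beta: Tau wins 13–2.
Tau vs Kappa: Tau wins 10–5.
Tau vs Theta: Theta wins 12–3.
Tau vs Delta: Delta wins 14–1.
Epsilon vs Beta: Epsilon wins 11–4.
Epsilon vs Kappa: Epsilon, 10–5.
Epsilon vs Theta: Epsilon wins 11–4.
Epsilon vs Delta: Epsilon wins 10–5.
Beta vs Kappa: Kappa, 13–2.
Beta vs Theta: Theta wins 12–3.
Beta vs Delta: Delta, 14–1.
Kappa–Theta: Theta 11–4.
Kappa vs Delta: Delta wins 13–2.
Theta vs Delta: Theta, 10–5.
Epsilon wins every pairwise contest, so Epsilon is the Condorcet winner.

Epsilon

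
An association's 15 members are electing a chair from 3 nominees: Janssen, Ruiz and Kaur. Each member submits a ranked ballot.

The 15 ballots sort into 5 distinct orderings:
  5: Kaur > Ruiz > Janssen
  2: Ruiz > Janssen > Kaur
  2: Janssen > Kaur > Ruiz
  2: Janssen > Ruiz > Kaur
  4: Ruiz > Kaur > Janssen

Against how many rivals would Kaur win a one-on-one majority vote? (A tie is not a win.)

1

Kaur against each rival (15 voters):
Kaur vs Janssen: Kaur wins 9–6.
Kaur vs Ruiz: Kaur preferred on 5+2 = 7 ballots; Ruiz wins 8–7.
Kaur beats Janssen; loses to Ruiz — 1 pairwise win.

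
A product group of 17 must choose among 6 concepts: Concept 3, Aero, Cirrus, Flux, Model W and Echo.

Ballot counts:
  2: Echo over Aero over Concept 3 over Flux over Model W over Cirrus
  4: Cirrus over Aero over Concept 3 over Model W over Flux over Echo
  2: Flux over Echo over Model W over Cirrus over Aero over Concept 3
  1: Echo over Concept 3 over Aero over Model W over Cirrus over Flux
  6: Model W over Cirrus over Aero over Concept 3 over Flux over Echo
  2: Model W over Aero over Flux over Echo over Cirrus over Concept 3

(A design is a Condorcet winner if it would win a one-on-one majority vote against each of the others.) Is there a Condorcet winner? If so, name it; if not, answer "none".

Pairwise majorities:
Concept 3–Aero: Aero 16–1.
Concept 3–Cirrus: Cirrus 14–3.
Concept 3 vs Flux: Concept 3, 13–4.
Concept 3 vs Model W: Model W, 10–7.
Concept 3 vs Echo: Concept 3, 10–7.
Aero vs Cirrus: Cirrus, 12–5.
Aero–Flux: Aero 15–2.
Aero vs Model W: Model W, 10–7.
Aero vs Echo: Aero, 12–5.
Cirrus vs Flux: Cirrus, 11–6.
Cirrus vs Model W: Model W, 13–4.
Cirrus vs Echo: Cirrus wins 10–7.
Flux vs Model W: Model W, 13–4.
Flux vs Echo: Flux wins 14–3.
Model W–Echo: Model W 12–5.
Model W beats each of Concept 3, Aero, Cirrus, Flux, Echo — Model W is the Condorcet winner.

Model W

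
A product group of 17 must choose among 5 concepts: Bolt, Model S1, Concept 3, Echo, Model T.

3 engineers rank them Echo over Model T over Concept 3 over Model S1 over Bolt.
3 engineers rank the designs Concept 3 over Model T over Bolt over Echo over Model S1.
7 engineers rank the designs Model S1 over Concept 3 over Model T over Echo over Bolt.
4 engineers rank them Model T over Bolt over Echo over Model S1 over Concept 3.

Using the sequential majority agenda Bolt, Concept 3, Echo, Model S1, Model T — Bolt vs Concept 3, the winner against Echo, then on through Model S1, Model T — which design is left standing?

Model T

Round 1: Bolt vs Concept 3 — 4–13, Concept 3 advances.
Round 2: Concept 3 vs Echo — 10–7, Concept 3 advances.
Round 3: Concept 3 vs Model S1 — 6–11, Model S1 advances.
Round 4: Model S1 vs Model T — 7–10, Model T advances.
Model T survives the agenda.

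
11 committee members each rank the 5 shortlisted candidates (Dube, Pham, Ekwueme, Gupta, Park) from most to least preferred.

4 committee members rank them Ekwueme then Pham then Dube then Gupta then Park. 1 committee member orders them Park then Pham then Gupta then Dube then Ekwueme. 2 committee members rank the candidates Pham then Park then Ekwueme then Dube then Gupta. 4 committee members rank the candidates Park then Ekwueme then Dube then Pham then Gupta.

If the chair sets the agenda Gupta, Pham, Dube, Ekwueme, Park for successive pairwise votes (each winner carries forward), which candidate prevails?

Park

Round 1: Gupta vs Pham — 0–11, Pham advances.
Round 2: Pham vs Dube — 7–4, Pham advances.
Round 3: Pham vs Ekwueme — 3–8, Ekwueme advances.
Round 4: Ekwueme vs Park — 4–7, Park advances.
Park survives the agenda.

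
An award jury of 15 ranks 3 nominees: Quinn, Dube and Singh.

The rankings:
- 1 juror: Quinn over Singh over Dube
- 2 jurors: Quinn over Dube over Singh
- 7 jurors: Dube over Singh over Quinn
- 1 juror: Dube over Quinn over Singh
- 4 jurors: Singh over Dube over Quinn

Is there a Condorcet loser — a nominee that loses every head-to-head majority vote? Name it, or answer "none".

Head-to-head results (15 jurors):
Quinn vs Dube: 3 to 12, Dube.
Quinn vs Singh: 1+2+1 = 4 for Quinn, 11 for Singh — Singh by 11–4.
Dube vs Singh: Dube wins 10–5.
Only Quinn has no wins; Quinn is the Condorcet loser.

Quinn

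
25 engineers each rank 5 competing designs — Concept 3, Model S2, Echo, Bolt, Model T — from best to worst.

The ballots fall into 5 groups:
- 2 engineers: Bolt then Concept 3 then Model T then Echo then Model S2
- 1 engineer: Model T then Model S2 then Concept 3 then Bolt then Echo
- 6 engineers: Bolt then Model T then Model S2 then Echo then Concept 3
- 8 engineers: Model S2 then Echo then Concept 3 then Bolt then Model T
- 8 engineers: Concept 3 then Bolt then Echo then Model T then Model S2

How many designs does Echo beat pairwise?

Echo against each rival (25 engineers):
Echo–Concept 3: Echo 14–11.
Echo–Model S2: Model S2 15–10.
Echo vs Bolt: Echo preferred on 8 ballots; Bolt wins 17–8.
Echo vs Model T: 8+8 = 16 for Echo, 9 for Model T — Echo by 16–9.
Echo beats Concept 3, Model T; loses to Model S2, Bolt — 2 pairwise wins.

2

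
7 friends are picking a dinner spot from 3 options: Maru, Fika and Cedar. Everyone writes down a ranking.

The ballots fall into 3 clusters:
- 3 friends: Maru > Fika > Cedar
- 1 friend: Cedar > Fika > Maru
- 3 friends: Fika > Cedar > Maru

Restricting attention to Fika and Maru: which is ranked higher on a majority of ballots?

Fika

Ballots ranking Fika above Maru: 1 + 3 = 4.
Ballots ranking Maru above Fika: 7 − 4 = 3.
Fika wins the head-to-head 4–3.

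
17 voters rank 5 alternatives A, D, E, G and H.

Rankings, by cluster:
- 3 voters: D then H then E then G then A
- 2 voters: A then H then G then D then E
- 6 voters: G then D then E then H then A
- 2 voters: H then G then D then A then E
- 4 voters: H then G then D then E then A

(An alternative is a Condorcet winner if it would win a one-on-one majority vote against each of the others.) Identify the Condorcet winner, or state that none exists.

none

Head-to-head results (17 voters):
A vs D: A preferred on 2 ballots; D wins 15–2.
A vs E: A preferred on 2+2 = 4 ballots; E wins 13–4.
A vs G: A is ranked higher on 2 ballots, G on 15. G wins 15–2.
A vs H: A is ranked higher on 2 ballots, H on 15. H wins 15–2.
D vs E: 17 to 0, D.
D vs G: 3 for D, 14 for G — G by 14–3.
D vs H: D preferred on 3+6 = 9 ballots; D wins 9–8.
E vs G: 3 for E, 14 for G — G by 14–3.
E vs H: E is ranked higher on 6 ballots, H on 11. H wins 11–6.
G vs H: G is ranked higher on 6 ballots, H on 11. H wins 11–6.
Every alternative loses at least once (A loses to D; D loses to G; E loses to D; G loses to H; H loses to D). The majority relation contains the cycle D beats H beats G beats D, so there is no Condorcet winner.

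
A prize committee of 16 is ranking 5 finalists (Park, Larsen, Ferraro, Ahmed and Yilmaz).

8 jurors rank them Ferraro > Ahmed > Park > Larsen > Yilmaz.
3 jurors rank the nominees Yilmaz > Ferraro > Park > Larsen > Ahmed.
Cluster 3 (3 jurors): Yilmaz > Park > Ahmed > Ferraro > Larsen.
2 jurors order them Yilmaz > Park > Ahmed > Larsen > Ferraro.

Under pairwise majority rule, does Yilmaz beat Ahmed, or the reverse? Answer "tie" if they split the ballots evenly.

Ballots ranking Yilmaz above Ahmed: 3 + 3 + 2 = 8.
Ballots ranking Ahmed above Yilmaz: 16 − 8 = 8.
8–8: the pair ties.

tie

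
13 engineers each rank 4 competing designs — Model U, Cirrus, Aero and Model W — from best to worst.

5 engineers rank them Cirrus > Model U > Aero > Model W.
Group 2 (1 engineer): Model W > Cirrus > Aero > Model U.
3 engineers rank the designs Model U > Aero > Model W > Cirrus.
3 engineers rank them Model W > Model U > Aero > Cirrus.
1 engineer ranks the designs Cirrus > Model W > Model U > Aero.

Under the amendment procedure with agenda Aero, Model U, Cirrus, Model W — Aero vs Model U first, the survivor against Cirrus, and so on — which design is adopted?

Round 1: Aero vs Model U — 1–12, Model U advances.
Round 2: Model U vs Cirrus — 6–7, Cirrus advances.
Round 3: Cirrus vs Model W — 6–7, Model W advances.
The agenda winner is Model W.

Model W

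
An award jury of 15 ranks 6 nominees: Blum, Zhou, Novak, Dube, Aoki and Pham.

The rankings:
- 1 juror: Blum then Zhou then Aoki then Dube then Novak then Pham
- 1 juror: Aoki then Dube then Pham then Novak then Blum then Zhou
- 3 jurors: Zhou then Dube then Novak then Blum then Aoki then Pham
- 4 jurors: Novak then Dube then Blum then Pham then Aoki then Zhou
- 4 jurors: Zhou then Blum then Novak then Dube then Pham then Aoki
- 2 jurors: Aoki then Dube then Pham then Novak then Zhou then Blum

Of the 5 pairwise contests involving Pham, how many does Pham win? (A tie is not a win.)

1

Pham against each rival (15 jurors):
Pham–Blum: Blum 12–3.
Pham vs Zhou: 7 to 8, Zhou.
Pham–Novak: Novak 12–3.
Pham vs Dube: Pham preferred on 0 ballots; Dube wins 15–0.
Pham vs Aoki: 8 to 7, Pham.
Pham beats Aoki; loses to Blum, Zhou, Novak, Dube — 1 pairwise win.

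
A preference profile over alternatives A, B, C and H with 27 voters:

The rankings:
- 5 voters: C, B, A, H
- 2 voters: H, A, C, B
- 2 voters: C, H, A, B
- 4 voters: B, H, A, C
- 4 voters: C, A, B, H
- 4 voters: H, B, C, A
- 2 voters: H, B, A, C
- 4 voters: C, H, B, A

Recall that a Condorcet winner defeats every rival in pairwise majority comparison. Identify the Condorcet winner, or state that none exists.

C

Pairwise majorities:
A vs B: 2+2+4 = 8 for A, 19 for B — B by 19–8.
A–C: C 19–8.
A vs H: A is ranked higher on 5+4 = 9 ballots, H on 18. H wins 18–9.
B vs C: 10 to 17, C.
B vs H: H, 14–13.
C vs H: 15 to 12, C.
C defeats every rival head-to-head and is the Condorcet winner.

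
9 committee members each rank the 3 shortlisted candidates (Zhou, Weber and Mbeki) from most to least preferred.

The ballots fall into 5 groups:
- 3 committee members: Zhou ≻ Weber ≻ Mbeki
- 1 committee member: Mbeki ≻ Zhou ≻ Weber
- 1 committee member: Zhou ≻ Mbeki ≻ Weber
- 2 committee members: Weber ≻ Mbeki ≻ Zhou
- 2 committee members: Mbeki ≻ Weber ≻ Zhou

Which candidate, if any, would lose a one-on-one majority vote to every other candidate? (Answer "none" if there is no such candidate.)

none

Pairwise majorities:
Zhou vs Weber: Zhou wins 5–4.
Zhou vs Mbeki: Mbeki, 5–4.
Weber vs Mbeki: Weber is ranked higher on 3+2 = 5 ballots, Mbeki on 4. Weber wins 5–4.
Every candidate wins at least one matchup (Zhou beats Weber; Weber beats Mbeki; Mbeki beats Zhou), so there is no Condorcet loser.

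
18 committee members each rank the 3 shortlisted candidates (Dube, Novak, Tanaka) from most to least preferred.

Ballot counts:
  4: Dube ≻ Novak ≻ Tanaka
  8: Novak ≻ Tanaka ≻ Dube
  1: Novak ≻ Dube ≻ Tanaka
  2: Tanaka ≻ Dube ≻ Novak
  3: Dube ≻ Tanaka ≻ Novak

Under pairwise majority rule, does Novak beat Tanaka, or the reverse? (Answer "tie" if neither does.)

Ballots ranking Novak above Tanaka: 4 + 8 + 1 = 13.
Ballots ranking Tanaka above Novak: 18 − 13 = 5.
Novak wins the head-to-head 13–5.

Novak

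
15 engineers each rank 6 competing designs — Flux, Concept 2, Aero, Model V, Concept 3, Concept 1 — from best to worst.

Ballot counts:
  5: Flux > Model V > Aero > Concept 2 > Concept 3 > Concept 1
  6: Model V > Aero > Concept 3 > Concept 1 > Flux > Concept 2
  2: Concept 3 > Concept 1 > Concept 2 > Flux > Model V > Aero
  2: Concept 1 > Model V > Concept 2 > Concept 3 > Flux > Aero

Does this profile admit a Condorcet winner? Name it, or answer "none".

Pairwise majorities:
Flux vs Concept 2: 11 to 4, Flux.
Flux vs Aero: 5+2+2 = 9 for Flux, 6 for Aero — Flux by 9–6.
Flux vs Model V: Flux preferred on 5+2 = 7 ballots; Model V wins 8–7.
Flux vs Concept 3: 5 for Flux, 10 for Concept 3 — Concept 3 by 10–5.
Flux vs Concept 1: 5 to 10, Concept 1.
Concept 2 vs Aero: Concept 2 preferred on 2+2 = 4 ballots; Aero wins 11–4.
Concept 2 vs Model V: 2 for Concept 2, 13 for Model V — Model V by 13–2.
Concept 2 vs Concept 3: 7 to 8, Concept 3.
Concept 2 vs Concept 1: 5 to 10, Concept 1.
Aero vs Model V: Aero preferred on 0 ballots; Model V wins 15–0.
Aero vs Concept 3: Aero preferred on 5+6 = 11 ballots; Aero wins 11–4.
Aero vs Concept 1: 5+6 = 11 for Aero, 4 for Concept 1 — Aero by 11–4.
Model V vs Concept 3: 5+6+2 = 13 for Model V, 2 for Concept 3 — Model V by 13–2.
Model V vs Concept 1: Model V is ranked higher on 5+6 = 11 ballots, Concept 1 on 4. Model V wins 11–4.
Concept 3 vs Concept 1: 5+6+2 = 13 for Concept 3, 2 for Concept 1 — Concept 3 by 13–2.
Model V defeats every rival head-to-head and is the Condorcet winner.

Model V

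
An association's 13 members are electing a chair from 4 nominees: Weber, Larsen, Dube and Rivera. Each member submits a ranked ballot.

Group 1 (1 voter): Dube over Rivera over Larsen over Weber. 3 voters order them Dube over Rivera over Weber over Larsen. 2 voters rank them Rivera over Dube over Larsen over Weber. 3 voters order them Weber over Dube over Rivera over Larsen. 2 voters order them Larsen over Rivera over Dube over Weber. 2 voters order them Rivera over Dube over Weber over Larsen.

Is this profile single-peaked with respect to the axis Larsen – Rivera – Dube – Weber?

Axis positions: Larsen=1, Rivera=2, Dube=3, Weber=4.
Group 1 (peak Dube at position 3): ranking walks positions 3-2-1-4, expanding outward from the peak — single-peaked.
Group 2 (peak Dube at position 3): ranking walks positions 3-2-4-1, expanding outward from the peak — single-peaked.
Group 3 (peak Rivera at position 2): ranking walks positions 2-3-1-4, expanding outward from the peak — single-peaked.
Group 4 (peak Weber at position 4): ranking walks positions 4-3-2-1, expanding outward from the peak — single-peaked.
Group 5 (peak Larsen at position 1): ranking walks positions 1-2-3-4, expanding outward from the peak — single-peaked.
Group 6 (peak Rivera at position 2): ranking walks positions 2-3-4-1, expanding outward from the peak — single-peaked.
Every ranking is single-peaked on this axis.

yes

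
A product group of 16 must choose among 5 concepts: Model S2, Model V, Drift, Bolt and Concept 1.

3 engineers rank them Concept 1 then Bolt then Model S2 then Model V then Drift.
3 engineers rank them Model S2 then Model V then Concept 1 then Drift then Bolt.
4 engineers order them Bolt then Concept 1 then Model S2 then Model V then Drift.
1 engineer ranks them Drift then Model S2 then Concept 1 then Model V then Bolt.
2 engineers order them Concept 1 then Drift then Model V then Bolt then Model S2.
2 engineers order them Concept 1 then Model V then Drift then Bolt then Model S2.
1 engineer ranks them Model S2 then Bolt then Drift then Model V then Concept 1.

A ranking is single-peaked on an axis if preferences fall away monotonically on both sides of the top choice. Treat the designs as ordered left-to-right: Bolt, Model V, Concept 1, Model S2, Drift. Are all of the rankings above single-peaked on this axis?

no

Axis positions: Bolt=1, Model V=2, Concept 1=3, Model S2=4, Drift=5.
Bloc 1: ranking walks positions 3-1-4-2-5; Bolt is ranked above Model V even though Model V lies between Bolt and the peak Concept 1 on the axis — preferences dip and rise again. Not single-peaked.
Bloc 2: ranking walks positions 4-2-3-5-1; Model V is ranked above Concept 1 even though Concept 1 lies between Model V and the peak Model S2 on the axis — preferences dip and rise again. Not single-peaked.
Bloc 3: ranking walks positions 1-3-4-2-5; Concept 1 is ranked above Model V even though Model V lies between Concept 1 and the peak Bolt on the axis — preferences dip and rise again. Not single-peaked.
Bloc 4 (peak Drift at position 5): ranking walks positions 5-4-3-2-1, expanding outward from the peak — single-peaked.
Bloc 5: ranking walks positions 3-5-2-1-4; Drift is ranked above Model S2 even though Model S2 lies between Drift and the peak Concept 1 on the axis — preferences dip and rise again. Not single-peaked.
Bloc 6: ranking walks positions 3-2-5-1-4; Drift is ranked above Model S2 even though Model S2 lies between Drift and the peak Concept 1 on the axis — preferences dip and rise again. Not single-peaked.
Bloc 7: ranking walks positions 4-1-5-2-3; Bolt is ranked above Concept 1 even though Concept 1 lies between Bolt and the peak Model S2 on the axis — preferences dip and rise again. Not single-peaked.
Bloc 1 violates single-peakedness, so the profile is not single-peaked on this axis.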